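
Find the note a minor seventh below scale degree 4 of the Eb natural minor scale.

Bb

Scale degree 4 of Eb natural minor is Ab.
A minor seventh (10 semitones) below Ab lands on the letter B, giving Bb.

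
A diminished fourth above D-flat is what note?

Gbb

A fourth above D lands on the letter G.
A diminished fourth spans 4 semitones, so Db moves to pitch class 5. On the letter G that is Gbb.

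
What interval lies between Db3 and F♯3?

The letter names run D→F, a span of 2 letter steps, so the interval is some kind of third.
Db to F# is 5 semitones. A major third is 4, so 5 makes it augmented.

augmented third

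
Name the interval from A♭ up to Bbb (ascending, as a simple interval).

minor second

Counting letters A–B gives a second.
Ab→Bbb = 1 semitone, 1 narrower than the major second (2), so minor.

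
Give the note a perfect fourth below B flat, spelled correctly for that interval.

F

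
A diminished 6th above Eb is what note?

Cbb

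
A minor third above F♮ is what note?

Ab

A third above F lands on the letter A.
A minor third spans 3 semitones, so F moves to pitch class 8. On the letter A that is Ab.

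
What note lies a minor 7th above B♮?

B up a major seventh is A#, so the target letter is A.
From B, a minor seventh is 10 semitones up: A.

A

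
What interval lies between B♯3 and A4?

diminished seventh

The letter names run B→A, a span of 6 letter steps, so the interval is some kind of seventh.
B# to A is 9 semitones. A major seventh is 11, so 9 makes it diminished.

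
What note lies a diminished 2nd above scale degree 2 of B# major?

Scale degree 2 of B# major is C##.
A diminished second (0 semitones) above C## lands on the letter D, giving D.

D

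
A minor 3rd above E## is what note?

G##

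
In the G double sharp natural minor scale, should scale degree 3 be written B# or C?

Each scale degree takes a distinct letter name. Degree 3 of a scale on G must use the letter B.
B# and C are enharmonically the same pitch, but only B# uses the letter B, so it is the correct spelling here.

B#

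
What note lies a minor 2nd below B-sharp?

A##

B down a major second is A, so the target letter is A.
From B#, a minor second is 1 semitone down: A##.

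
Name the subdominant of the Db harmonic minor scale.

Gb

The Db harmonic minor scale runs Db Eb Fb Gb Ab Bbb C.
Degree 4 is Gb.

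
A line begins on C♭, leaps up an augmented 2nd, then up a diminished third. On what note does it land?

Fb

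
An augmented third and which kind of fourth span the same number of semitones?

An augmented third spans 5 semitones.
A fourth spanning 5 semitones is perfect (the perfect fourth is 5).

perfect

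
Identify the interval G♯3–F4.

The letter names run G→F, a span of 6 letter steps, so the interval is some kind of seventh.
G# to F is 9 semitones. A major seventh is 11, so 9 makes it diminished.

diminished seventh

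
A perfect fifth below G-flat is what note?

Cb

G down a perfect fifth is C, so the target letter is C.
From Gb, a perfect fifth is 7 semitones down: Cb.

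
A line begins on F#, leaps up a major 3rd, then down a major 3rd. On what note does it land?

A major third up from F# is A# (letter A, 4 semitones up).
A major third down from A# is F# (letter F, 4 semitones down).

F#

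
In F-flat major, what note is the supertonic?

Degree 2 takes the letter 1 step above F, which is G.
In major, degree 2 sits 2 semitones above the tonic. Fb + 2 semitones is pitch class 6, spelled on G as Gb.

Gb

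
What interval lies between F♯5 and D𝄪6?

augmented sixth

Counting letters F–G–A–B–C–D gives a sixth.
F#→D## = 10 semitones, 1 wider than the major sixth (9), so augmented.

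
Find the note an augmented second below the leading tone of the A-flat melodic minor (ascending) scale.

The leading tone of Ab melodic minor (ascending) is G.
An augmented second (3 semitones) below G lands on the letter F, giving Fb.

Fb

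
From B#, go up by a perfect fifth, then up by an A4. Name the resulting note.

A perfect fifth up from B# is F## (letter F, 7 semitones up).
An augmented fourth up from F## is B## (letter B, 6 semitones up).

B##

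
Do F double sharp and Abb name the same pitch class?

F## is pitch class 7; Abb is pitch class 7.
All spellings map to pitch class 7, so they are enharmonically equivalent.

Yes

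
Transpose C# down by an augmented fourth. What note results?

G

C down a perfect fourth is G, so the target letter is G.
From C#, an augmented fourth is 6 semitones down: G.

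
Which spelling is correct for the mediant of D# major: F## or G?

F##

Each scale degree takes a distinct letter name. Degree 3 of a scale on D must use the letter F.
F## and G are enharmonically the same pitch, but only F## uses the letter F, so it is the correct spelling here.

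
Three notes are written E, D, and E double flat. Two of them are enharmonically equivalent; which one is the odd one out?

In 12-tone equal temperament, enharmonic equivalents share a pitch class. E is pitch class 4; D is pitch class 2; Ebb is pitch class 2.
D and Ebb share pitch class 2, while E is pitch class 4.

E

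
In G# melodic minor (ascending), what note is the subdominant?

C#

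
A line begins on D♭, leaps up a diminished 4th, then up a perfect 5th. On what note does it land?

Dbb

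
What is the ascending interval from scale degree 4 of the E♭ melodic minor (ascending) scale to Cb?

minor third

Scale degree 4 of Eb melodic minor (ascending) is Ab.
Ab up to Cb: letters A→C make it a third; 3 semitones makes it minor.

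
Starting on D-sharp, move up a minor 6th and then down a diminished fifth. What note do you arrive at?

A minor sixth up from D# is B (letter B, 8 semitones up).
A diminished fifth down from B is E# (letter E, 6 semitones down).

E#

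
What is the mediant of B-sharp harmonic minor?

D#

The B# harmonic minor scale runs B# C## D# E# F## G# A##.
Degree 3 is D#.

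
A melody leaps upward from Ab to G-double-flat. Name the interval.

diminished seventh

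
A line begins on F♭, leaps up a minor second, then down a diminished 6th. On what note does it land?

A minor second up from Fb is Gbb (letter G, 1 semitone up).
A diminished sixth down from Gbb is Bb (letter B, 7 semitones down).

Bb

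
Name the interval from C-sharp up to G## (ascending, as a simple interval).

The letter names run C→G, a span of 4 letter steps, so the interval is some kind of fifth.
C# to G## is 8 semitones. A perfect fifth is 7, so 8 makes it augmented.

augmented fifth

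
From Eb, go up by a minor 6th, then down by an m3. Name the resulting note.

Ab

A minor sixth up from Eb is Cb (letter C, 8 semitones up).
A minor third down from Cb is Ab (letter A, 3 semitones down).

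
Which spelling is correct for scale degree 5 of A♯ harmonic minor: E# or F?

E#

Each scale degree takes a distinct letter name. Degree 5 of a scale on A must use the letter E.
E# and F are enharmonically the same pitch, but only E# uses the letter E, so it is the correct spelling here.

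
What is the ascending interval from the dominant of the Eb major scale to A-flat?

minor seventh

The dominant of Eb major is Bb.
Bb up to Ab: letters B→A make it a seventh; 10 semitones makes it minor.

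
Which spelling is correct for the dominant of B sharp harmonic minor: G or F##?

F##

Each scale degree takes a distinct letter name. Degree 5 of a scale on B must use the letter F.
F## and G are enharmonically the same pitch, but only F## uses the letter F, so it is the correct spelling here.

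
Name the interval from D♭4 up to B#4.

doubly augmented sixth

The letter names run D→B, a span of 5 letter steps, so the interval is some kind of sixth.
Db to B# is 11 semitones. A major sixth is 9, so 11 makes it doubly augmented.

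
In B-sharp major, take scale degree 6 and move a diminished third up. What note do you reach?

B

Scale degree 6 of B# major is G##.
A diminished third (2 semitones) above G## lands on the letter B, giving B.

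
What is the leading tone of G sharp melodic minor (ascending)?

F##

Degree 7 takes the letter 6 steps above G, which is F.
In melodic minor (ascending), degree 7 sits 11 semitones above the tonic. G# + 11 semitones is pitch class 7, spelled on F as F##.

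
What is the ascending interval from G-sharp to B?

minor third

The letter names run G→B, a span of 2 letter steps, so the interval is some kind of third.
G# to B is 3 semitones. A major third is 4, so 3 makes it minor.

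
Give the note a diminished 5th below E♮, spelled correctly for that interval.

A fifth below E lands on the letter A.
A diminished fifth spans 6 semitones, so E moves to pitch class 10. On the letter A that is A#.

A#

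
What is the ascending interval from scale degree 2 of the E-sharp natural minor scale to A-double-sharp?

Scale degree 2 of E# natural minor is F##.
F## up to A##: letters F→A make it a third; 4 semitones makes it major.

major third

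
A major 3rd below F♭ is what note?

F down a major third is Db, so the target letter is D.
From Fb, a major third is 4 semitones down: Dbb.

Dbb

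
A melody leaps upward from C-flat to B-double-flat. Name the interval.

minor seventh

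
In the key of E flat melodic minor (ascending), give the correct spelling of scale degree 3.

Gb

Degree 3 takes the letter 2 steps above E, which is G.
In melodic minor (ascending), degree 3 sits 3 semitones above the tonic. Eb + 3 semitones is pitch class 6, spelled on G as Gb.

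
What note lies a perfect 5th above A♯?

A up a perfect fifth is E, so the target letter is E.
From A#, a perfect fifth is 7 semitones up: E#.

E#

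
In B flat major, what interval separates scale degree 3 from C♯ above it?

Scale degree 3 of Bb major is D.
D up to C#: letters D→C make it a seventh; 11 semitones makes it major.

major seventh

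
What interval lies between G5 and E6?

The letter names run G→E, a span of 5 letter steps, so the interval is some kind of sixth.
G to E is 9 semitones. A major sixth is 9, so 9 makes it major.

major sixth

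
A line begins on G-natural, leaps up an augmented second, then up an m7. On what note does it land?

An augmented second up from G is A# (letter A, 3 semitones up).
A minor seventh up from A# is G# (letter G, 10 semitones up).

G#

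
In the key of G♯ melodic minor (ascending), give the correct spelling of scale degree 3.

B

The G# melodic minor (ascending) scale runs G# A# B C# D# E# F##.
Degree 3 is B.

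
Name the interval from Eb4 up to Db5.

minor seventh

Counting letters E–F–G–A–B–C–D gives a seventh.
Eb→Db = 10 semitones, 1 narrower than the major seventh (11), so minor.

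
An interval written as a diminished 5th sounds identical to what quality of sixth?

doubly diminished

A diminished fifth spans 6 semitones.
A sixth spanning 6 semitones is doubly diminished (the major sixth is 9).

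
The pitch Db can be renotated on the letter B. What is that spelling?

B##

Plain B sits 2 semitones below Db, so on the letter B the same pitch needs a double sharp: B##.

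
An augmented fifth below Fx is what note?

B

A fifth below F lands on the letter B.
An augmented fifth spans 8 semitones, so F## moves to pitch class 11. On the letter B that is B.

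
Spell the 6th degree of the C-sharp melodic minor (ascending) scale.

Degree 6 takes the letter 5 steps above C, which is A.
In melodic minor (ascending), degree 6 sits 9 semitones above the tonic. C# + 9 semitones is pitch class 10, spelled on A as A#.

A#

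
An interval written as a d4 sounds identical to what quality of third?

A diminished fourth spans 4 semitones.
A third spanning 4 semitones is major (the major third is 4).

major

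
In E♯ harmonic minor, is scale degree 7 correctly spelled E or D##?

Each scale degree takes a distinct letter name. Degree 7 of a scale on E must use the letter D.
D## and E are enharmonically the same pitch, but only D## uses the letter D, so it is the correct spelling here.

D##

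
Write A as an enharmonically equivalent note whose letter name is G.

Plain G sits 2 semitones below A, so on the letter G the same pitch needs a double sharp: G##.

G##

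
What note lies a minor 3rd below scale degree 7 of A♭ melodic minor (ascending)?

Scale degree 7 of Ab melodic minor (ascending) is G.
A minor third (3 semitones) below G lands on the letter E, giving E.

E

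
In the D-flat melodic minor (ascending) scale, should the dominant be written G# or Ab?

Ab

Each scale degree takes a distinct letter name. Degree 5 of a scale on D must use the letter A.
Ab and G# are enharmonically the same pitch, but only Ab uses the letter A, so it is the correct spelling here.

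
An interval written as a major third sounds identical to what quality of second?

A major third spans 4 semitones.
A second spanning 4 semitones is doubly augmented (the major second is 2).

doubly augmented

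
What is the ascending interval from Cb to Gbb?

diminished fifth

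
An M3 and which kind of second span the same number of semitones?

doubly augmented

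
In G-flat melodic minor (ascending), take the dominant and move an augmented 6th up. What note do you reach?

The dominant of Gb melodic minor (ascending) is Db.
An augmented sixth (10 semitones) above Db lands on the letter B, giving B.

B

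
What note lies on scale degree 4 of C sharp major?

F#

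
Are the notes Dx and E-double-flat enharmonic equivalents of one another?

D## is pitch class 4; Ebb is pitch class 2.
The pitch classes differ (4 vs. 2), so they are not enharmonic equivalents.

No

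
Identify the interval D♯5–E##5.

Counting letters D–E gives a second.
D#→E## = 3 semitones, 1 wider than the major second (2), so augmented.

augmented second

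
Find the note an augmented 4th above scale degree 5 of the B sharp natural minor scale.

Scale degree 5 of B# natural minor is F##.
An augmented fourth (6 semitones) above F## lands on the letter B, giving B##.

B##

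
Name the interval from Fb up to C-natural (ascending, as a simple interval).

The letter names run F→C, a span of 4 letter steps, so the interval is some kind of fifth.
Fb to C is 8 semitones. A perfect fifth is 7, so 8 makes it augmented.

augmented fifth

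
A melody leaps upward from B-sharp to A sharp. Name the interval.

minor seventh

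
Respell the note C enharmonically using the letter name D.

Dbb

Plain D sits 2 semitones above C, so on the letter D the same pitch needs a double flat: Dbb.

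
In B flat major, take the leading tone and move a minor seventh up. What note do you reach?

The leading tone of Bb major is A.
A minor seventh (10 semitones) above A lands on the letter G, giving G.

G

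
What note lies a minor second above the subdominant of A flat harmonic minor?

Ebb

The subdominant of Ab harmonic minor is Db.
A minor second (1 semitone) above Db lands on the letter E, giving Ebb.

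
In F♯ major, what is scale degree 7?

E#

The F# major scale runs F# G# A# B C# D# E#.
Degree 7 is E#.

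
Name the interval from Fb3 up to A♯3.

Counting letters F–G–A gives a third.
Fb→A# = 6 semitones, 2 wider than the major third (4), so doubly augmented.

doubly augmented third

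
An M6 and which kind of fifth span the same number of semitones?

doubly augmented

A major sixth spans 9 semitones.
A fifth spanning 9 semitones is doubly augmented (the perfect fifth is 7).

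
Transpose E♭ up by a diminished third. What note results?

Gbb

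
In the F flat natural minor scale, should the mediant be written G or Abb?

Abb

Each scale degree takes a distinct letter name. Degree 3 of a scale on F must use the letter A.
Abb and G are enharmonically the same pitch, but only Abb uses the letter A, so it is the correct spelling here.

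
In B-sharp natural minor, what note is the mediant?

Degree 3 takes the letter 2 steps above B, which is D.
In natural minor, degree 3 sits 3 semitones above the tonic. B# + 3 semitones is pitch class 3, spelled on D as D#.

D#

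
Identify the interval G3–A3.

major second

Counting letters G–A gives a second.
G→A = 2 semitones, exactly the major second.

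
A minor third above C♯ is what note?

E

A third above C lands on the letter E.
A minor third spans 3 semitones, so C# moves to pitch class 4. On the letter E that is E.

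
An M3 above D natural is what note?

A third above D lands on the letter F.
A major third spans 4 semitones, so D moves to pitch class 6. On the letter F that is F#.

F#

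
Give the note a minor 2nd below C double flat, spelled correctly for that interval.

Bbb

A second below C lands on the letter B.
A minor second spans 1 semitone, so Cbb moves to pitch class 9. On the letter B that is Bbb.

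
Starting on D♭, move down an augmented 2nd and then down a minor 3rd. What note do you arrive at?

An augmented second down from Db is Cbb (letter C, 3 semitones down).
A minor third down from Cbb is Abb (letter A, 3 semitones down).

Abb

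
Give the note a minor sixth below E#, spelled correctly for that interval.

G##

E down a major sixth is G, so the target letter is G.
From E#, a minor sixth is 8 semitones down: G##.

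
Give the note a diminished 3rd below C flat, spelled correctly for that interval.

A

A third below C lands on the letter A.
A diminished third spans 2 semitones, so Cb moves to pitch class 9. On the letter A that is A.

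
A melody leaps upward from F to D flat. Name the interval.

The letter names run F→D, a span of 5 letter steps, so the interval is some kind of sixth.
F to Db is 8 semitones. A major sixth is 9, so 8 makes it minor.

minor sixth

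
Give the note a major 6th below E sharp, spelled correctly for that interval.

G#

A sixth below E lands on the letter G.
A major sixth spans 9 semitones, so E# moves to pitch class 8. On the letter G that is G#.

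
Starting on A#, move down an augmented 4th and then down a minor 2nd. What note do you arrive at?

D#

An augmented fourth down from A# is E (letter E, 6 semitones down).
A minor second down from E is D# (letter D, 1 semitone down).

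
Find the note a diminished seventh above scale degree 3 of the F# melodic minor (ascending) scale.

Scale degree 3 of F# melodic minor (ascending) is A.
A diminished seventh (9 semitones) above A lands on the letter G, giving Gb.

Gb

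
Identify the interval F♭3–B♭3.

Counting letters F–G–A–B gives a fourth.
Fb→Bb = 6 semitones, 1 wider than the perfect fourth (5), so augmented.

augmented fourth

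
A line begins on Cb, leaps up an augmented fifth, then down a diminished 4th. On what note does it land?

D#

An augmented fifth up from Cb is G (letter G, 8 semitones up).
A diminished fourth down from G is D# (letter D, 4 semitones down).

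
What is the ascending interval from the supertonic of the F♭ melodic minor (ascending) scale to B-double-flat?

The supertonic of Fb melodic minor (ascending) is Gb.
Gb up to Bbb: letters G→B make it a third; 3 semitones makes it minor.

minor third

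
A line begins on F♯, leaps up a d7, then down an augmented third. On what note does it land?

A diminished seventh up from F# is Eb (letter E, 9 semitones up).
An augmented third down from Eb is Cbb (letter C, 5 semitones down).

Cbb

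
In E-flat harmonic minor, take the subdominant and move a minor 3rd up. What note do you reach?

The subdominant of Eb harmonic minor is Ab.
A minor third (3 semitones) above Ab lands on the letter C, giving Cb.

Cb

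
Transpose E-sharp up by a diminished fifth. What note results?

A fifth above E lands on the letter B.
A diminished fifth spans 6 semitones, so E# moves to pitch class 11. On the letter B that is B.

B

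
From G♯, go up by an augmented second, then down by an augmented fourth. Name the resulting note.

E#

An augmented second up from G# is A## (letter A, 3 semitones up).
An augmented fourth down from A## is E# (letter E, 6 semitones down).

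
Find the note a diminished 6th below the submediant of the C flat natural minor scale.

The submediant of Cb natural minor is Abb.
A diminished sixth (7 semitones) below Abb lands on the letter C, giving C.

C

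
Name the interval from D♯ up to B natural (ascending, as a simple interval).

Counting letters D–E–F–G–A–B gives a sixth.
D#→B = 8 semitones, 1 narrower than the major sixth (9), so minor.

minor sixth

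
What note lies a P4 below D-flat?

Ab

A fourth below D lands on the letter A.
A perfect fourth spans 5 semitones, so Db moves to pitch class 8. On the letter A that is Ab.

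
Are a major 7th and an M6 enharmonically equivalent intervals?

No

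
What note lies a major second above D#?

E#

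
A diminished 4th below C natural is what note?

C down a perfect fourth is G, so the target letter is G.
From C, a diminished fourth is 4 semitones down: G#.

G#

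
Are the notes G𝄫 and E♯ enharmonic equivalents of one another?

Gbb is pitch class 5; E# is pitch class 5.
All spellings map to pitch class 5, so they are enharmonically equivalent.

Yes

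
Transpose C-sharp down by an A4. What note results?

C down a perfect fourth is G, so the target letter is G.
From C#, an augmented fourth is 6 semitones down: G.

G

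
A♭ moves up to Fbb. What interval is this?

diminished sixth

Counting letters A–B–C–D–E–F gives a sixth.
Ab→Fbb = 7 semitones, 2 narrower than the major sixth (9), so diminished.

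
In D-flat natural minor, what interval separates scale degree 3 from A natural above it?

Scale degree 3 of Db natural minor is Fb.
Fb up to A: letters F→A make it a third; 5 semitones makes it augmented.

augmented third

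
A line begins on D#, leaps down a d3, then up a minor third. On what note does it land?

A diminished third down from D# is B## (letter B, 2 semitones down).
A minor third up from B## is D## (letter D, 3 semitones up).

D##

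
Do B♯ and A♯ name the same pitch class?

Two spellings are enharmonically equivalent only if they share a pitch class.
Here B# → 0, A# → 10; 0 ≠ 10, so they are not.

No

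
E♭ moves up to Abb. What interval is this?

diminished fourth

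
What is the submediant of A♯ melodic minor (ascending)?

The A# melodic minor (ascending) scale runs A# B# C# D# E# F## G##.
Degree 6 is F##.

F##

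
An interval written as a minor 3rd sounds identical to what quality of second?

augmented

A minor third spans 3 semitones.
A second spanning 3 semitones is augmented (the major second is 2).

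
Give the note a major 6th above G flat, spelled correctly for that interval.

Eb

G up a major sixth is E, so the target letter is E.
From Gb, a major sixth is 9 semitones up: Eb.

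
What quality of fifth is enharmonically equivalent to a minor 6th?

augmented

A minor sixth spans 8 semitones.
A fifth spanning 8 semitones is augmented (the perfect fifth is 7).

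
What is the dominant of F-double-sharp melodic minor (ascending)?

The F## melodic minor (ascending) scale runs F## G## A# B# C## D## E##.
Degree 5 is C##.

C##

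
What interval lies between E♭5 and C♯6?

augmented sixth

The letter names run E→C, a span of 5 letter steps, so the interval is some kind of sixth.
Eb to C# is 10 semitones. A major sixth is 9, so 10 makes it augmented.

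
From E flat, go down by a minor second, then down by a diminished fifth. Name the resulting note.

G#

A minor second down from Eb is D (letter D, 1 semitone down).
A diminished fifth down from D is G# (letter G, 6 semitones down).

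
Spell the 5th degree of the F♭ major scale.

The Fb major scale runs Fb Gb Ab Bbb Cb Db Eb.
Degree 5 is Cb.

Cb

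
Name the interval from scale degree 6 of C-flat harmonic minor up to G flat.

Scale degree 6 of Cb harmonic minor is Abb.
Abb up to Gb: letters A→G make it a seventh; 11 semitones makes it major.

major seventh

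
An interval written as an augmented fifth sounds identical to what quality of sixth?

minor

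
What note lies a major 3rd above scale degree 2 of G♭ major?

C

Scale degree 2 of Gb major is Ab.
A major third (4 semitones) above Ab lands on the letter C, giving C.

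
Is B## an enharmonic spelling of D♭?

Yes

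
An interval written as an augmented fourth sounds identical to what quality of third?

An augmented fourth spans 6 semitones.
A third spanning 6 semitones is doubly augmented (the major third is 4).

doubly augmented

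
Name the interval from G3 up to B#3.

augmented third

The letter names run G→B, a span of 2 letter steps, so the interval is some kind of third.
G to B# is 5 semitones. A major third is 4, so 5 makes it augmented.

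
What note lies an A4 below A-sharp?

E

A fourth below A lands on the letter E.
An augmented fourth spans 6 semitones, so A# moves to pitch class 4. On the letter E that is E.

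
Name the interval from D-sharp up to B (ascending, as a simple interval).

minor sixth

Counting letters D–E–F–G–A–B gives a sixth.
D#→B = 8 semitones, 1 narrower than the major sixth (9), so minor.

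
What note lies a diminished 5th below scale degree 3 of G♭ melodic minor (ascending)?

Eb

Scale degree 3 of Gb melodic minor (ascending) is Bbb.
A diminished fifth (6 semitones) below Bbb lands on the letter E, giving Eb.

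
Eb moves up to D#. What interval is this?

augmented seventh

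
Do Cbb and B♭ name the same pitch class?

Cbb = pitch class 10 and Bb = pitch class 10 — the same pitch class, so they are enharmonic equivalents.

Yes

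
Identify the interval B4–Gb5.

diminished sixth

Counting letters B–C–D–E–F–G gives a sixth.
B→Gb = 7 semitones, 2 narrower than the major sixth (9), so diminished.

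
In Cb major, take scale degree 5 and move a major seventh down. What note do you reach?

Abb

Scale degree 5 of Cb major is Gb.
A major seventh (11 semitones) below Gb lands on the letter A, giving Abb.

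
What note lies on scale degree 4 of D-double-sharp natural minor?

G##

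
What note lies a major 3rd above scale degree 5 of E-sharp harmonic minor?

D##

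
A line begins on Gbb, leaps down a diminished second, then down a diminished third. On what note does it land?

D#

A diminished second down from Gbb is F (letter F, 0 semitones down).
A diminished third down from F is D# (letter D, 2 semitones down).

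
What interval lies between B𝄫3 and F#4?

doubly augmented fifth

Counting letters B–C–D–E–F gives a fifth.
Bbb→F# = 9 semitones, 2 wider than the perfect fifth (7), so doubly augmented.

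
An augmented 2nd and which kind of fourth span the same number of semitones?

doubly diminished

An augmented second spans 3 semitones.
A fourth spanning 3 semitones is doubly diminished (the perfect fourth is 5).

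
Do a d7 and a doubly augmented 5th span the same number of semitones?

Yes

A diminished seventh spans 9 semitones; a doubly augmented fifth spans 9.
They are enharmonically equivalent.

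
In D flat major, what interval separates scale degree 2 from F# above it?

augmented second

Scale degree 2 of Db major is Eb.
Eb up to F#: letters E→F make it a second; 3 semitones makes it augmented.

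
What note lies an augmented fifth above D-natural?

A fifth above D lands on the letter A.
An augmented fifth spans 8 semitones, so D moves to pitch class 10. On the letter A that is A#.

A#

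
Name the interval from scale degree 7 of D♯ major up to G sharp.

diminished fifth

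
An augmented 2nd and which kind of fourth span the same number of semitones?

doubly diminished

An augmented second spans 3 semitones.
A fourth spanning 3 semitones is doubly diminished (the perfect fourth is 5).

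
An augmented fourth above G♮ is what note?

A fourth above G lands on the letter C.
An augmented fourth spans 6 semitones, so G moves to pitch class 1. On the letter C that is C#.

C#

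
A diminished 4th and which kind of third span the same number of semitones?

major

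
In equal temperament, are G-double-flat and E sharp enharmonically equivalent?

Yes

Gbb is pitch class 5; E# is pitch class 5.
All spellings map to pitch class 5, so they are enharmonically equivalent.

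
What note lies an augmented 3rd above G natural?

B#

G up a major third is B, so the target letter is B.
From G, an augmented third is 5 semitones up: B#.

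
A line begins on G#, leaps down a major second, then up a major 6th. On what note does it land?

A major second down from G# is F# (letter F, 2 semitones down).
A major sixth up from F# is D# (letter D, 9 semitones up).

D#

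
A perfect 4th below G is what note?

D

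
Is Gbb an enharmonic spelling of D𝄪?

No

Two spellings are enharmonically equivalent only if they share a pitch class.
Here Gbb → 5, D## → 4; 4 ≠ 5, so they are not.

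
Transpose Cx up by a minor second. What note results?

D#

C up a major second is D, so the target letter is D.
From C##, a minor second is 1 semitone up: D#.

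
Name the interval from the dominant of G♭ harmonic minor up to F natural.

The dominant of Gb harmonic minor is Db.
Db up to F: letters D→F make it a third; 4 semitones makes it major.

major third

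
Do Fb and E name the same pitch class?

Yes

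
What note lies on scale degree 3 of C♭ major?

The Cb major scale runs Cb Db Eb Fb Gb Ab Bb.
Degree 3 is Eb.

Eb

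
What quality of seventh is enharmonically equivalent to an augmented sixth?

minor

An augmented sixth spans 10 semitones.
A seventh spanning 10 semitones is minor (the major seventh is 11).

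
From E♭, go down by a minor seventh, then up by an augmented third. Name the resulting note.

A#

A minor seventh down from Eb is F (letter F, 10 semitones down).
An augmented third up from F is A# (letter A, 5 semitones up).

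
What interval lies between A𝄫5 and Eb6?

augmented fifth

The letter names run A→E, a span of 4 letter steps, so the interval is some kind of fifth.
Abb to Eb is 8 semitones. A perfect fifth is 7, so 8 makes it augmented.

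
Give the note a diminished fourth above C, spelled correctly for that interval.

C up a perfect fourth is F, so the target letter is F.
From C, a diminished fourth is 4 semitones up: Fb.

Fb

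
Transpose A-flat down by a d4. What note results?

E

A down a perfect fourth is E, so the target letter is E.
From Ab, a diminished fourth is 4 semitones down: E.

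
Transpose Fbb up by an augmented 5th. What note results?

F up a perfect fifth is C, so the target letter is C.
From Fbb, an augmented fifth is 8 semitones up: Cb.

Cb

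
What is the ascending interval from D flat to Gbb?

diminished fourth

The letter names run D→G, a span of 3 letter steps, so the interval is some kind of fourth.
Db to Gbb is 4 semitones. A perfect fourth is 5, so 4 makes it diminished.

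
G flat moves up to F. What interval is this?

The letter names run G→F, a span of 6 letter steps, so the interval is some kind of seventh.
Gb to F is 11 semitones. A major seventh is 11, so 11 makes it major.

major seventh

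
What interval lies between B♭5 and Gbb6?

diminished sixth

The letter names run B→G, a span of 5 letter steps, so the interval is some kind of sixth.
Bb to Gbb is 7 semitones. A major sixth is 9, so 7 makes it diminished.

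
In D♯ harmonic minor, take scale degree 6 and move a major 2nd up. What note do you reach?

C#

Scale degree 6 of D# harmonic minor is B.
A major second (2 semitones) above B lands on the letter C, giving C#.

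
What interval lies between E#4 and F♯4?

The letter names run E→F, a span of 1 letter step, so the interval is some kind of second.
E# to F# is 1 semitone. A major second is 2, so 1 makes it minor.

minor second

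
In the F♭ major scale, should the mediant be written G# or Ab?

Each scale degree takes a distinct letter name. Degree 3 of a scale on F must use the letter A.
Ab and G# are enharmonically the same pitch, but only Ab uses the letter A, so it is the correct spelling here.

Ab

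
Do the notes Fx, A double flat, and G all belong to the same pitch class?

F## = pitch class 7 and Abb = pitch class 7 and G = pitch class 7 — the same pitch class, so they are enharmonic equivalents.

Yes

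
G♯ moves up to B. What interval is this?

The letter names run G→B, a span of 2 letter steps, so the interval is some kind of third.
G# to B is 3 semitones. A major third is 4, so 3 makes it minor.

minor third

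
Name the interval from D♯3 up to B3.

minor sixth

Counting letters D–E–F–G–A–B gives a sixth.
D#→B = 8 semitones, 1 narrower than the major sixth (9), so minor.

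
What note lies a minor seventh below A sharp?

B#

A down a major seventh is Bb, so the target letter is B.
From A#, a minor seventh is 10 semitones down: B#.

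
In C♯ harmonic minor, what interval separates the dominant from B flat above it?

diminished third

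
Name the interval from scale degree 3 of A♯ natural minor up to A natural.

Scale degree 3 of A# natural minor is C#.
C# up to A: letters C→A make it a sixth; 8 semitones makes it minor.

minor sixth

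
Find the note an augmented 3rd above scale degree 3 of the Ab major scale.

E#

Scale degree 3 of Ab major is C.
An augmented third (5 semitones) above C lands on the letter E, giving E#.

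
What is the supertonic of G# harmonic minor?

Degree 2 takes the letter 1 step above G, which is A.
In harmonic minor, degree 2 sits 2 semitones above the tonic. G# + 2 semitones is pitch class 10, spelled on A as A#.

A#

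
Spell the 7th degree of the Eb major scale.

D

The Eb major scale runs Eb F G Ab Bb C D.
Degree 7 is D.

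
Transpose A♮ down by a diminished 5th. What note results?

A fifth below A lands on the letter D.
A diminished fifth spans 6 semitones, so A moves to pitch class 3. On the letter D that is D#.

D#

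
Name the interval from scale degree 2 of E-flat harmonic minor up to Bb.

perfect fourth

Scale degree 2 of Eb harmonic minor is F.
F up to Bb: letters F→B make it a fourth; 5 semitones makes it perfect.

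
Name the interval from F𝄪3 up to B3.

diminished fourth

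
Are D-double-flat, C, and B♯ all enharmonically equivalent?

Yes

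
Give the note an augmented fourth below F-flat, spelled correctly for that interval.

A fourth below F lands on the letter C.
An augmented fourth spans 6 semitones, so Fb moves to pitch class 10. On the letter C that is Cbb.

Cbb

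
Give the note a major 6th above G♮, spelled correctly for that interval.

E

A sixth above G lands on the letter E.
A major sixth spans 9 semitones, so G moves to pitch class 4. On the letter E that is E.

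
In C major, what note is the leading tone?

B

Degree 7 takes the letter 6 steps above C, which is B.
In major, degree 7 sits 11 semitones above the tonic. C + 11 semitones is pitch class 11, spelled on B as B.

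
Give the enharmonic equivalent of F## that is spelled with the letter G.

F## is pitch class 7. The letter G alone is pitch class 7.
Pitch class 7 on G needs no accidental: G.

G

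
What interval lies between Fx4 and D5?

diminished sixth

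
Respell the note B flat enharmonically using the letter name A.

Bb is pitch class 10. The letter A alone is pitch class 9.
To reach pitch class 10 from A requires an offset of +1 semitone, i.e. sharp: A#.

A#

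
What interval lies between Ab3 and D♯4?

doubly augmented fourth

Counting letters A–B–C–D gives a fourth.
Ab→D# = 7 semitones, 2 wider than the perfect fourth (5), so doubly augmented.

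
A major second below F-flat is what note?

Ebb

A second below F lands on the letter E.
A major second spans 2 semitones, so Fb moves to pitch class 2. On the letter E that is Ebb.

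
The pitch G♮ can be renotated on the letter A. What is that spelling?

Abb

Plain A sits 2 semitones above G, so on the letter A the same pitch needs a double flat: Abb.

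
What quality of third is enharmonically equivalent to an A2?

minor

An augmented second spans 3 semitones.
A third spanning 3 semitones is minor (the major third is 4).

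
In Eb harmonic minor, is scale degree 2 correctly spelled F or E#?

F

Each scale degree takes a distinct letter name. Degree 2 of a scale on E must use the letter F.
F and E# are enharmonically the same pitch, but only F uses the letter F, so it is the correct spelling here.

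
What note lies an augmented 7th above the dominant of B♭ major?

The dominant of Bb major is F.
An augmented seventh (12 semitones) above F lands on the letter E, giving E#.

E#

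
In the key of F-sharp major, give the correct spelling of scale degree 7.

E#

Degree 7 takes the letter 6 steps above F, which is E.
In major, degree 7 sits 11 semitones above the tonic. F# + 11 semitones is pitch class 5, spelled on E as E#.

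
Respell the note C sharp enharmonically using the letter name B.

B##

Plain B sits 2 semitones below C#, so on the letter B the same pitch needs a double sharp: B##.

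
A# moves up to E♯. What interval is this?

The letter names run A→E, a span of 4 letter steps, so the interval is some kind of fifth.
A# to E# is 7 semitones. A perfect fifth is 7, so 7 makes it perfect.

perfect fifth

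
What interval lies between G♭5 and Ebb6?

Counting letters G–A–B–C–D–E gives a sixth.
Gb→Ebb = 8 semitones, 1 narrower than the major sixth (9), so minor.

minor sixth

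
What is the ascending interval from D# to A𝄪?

augmented fifth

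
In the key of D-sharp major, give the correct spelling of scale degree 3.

F##

Degree 3 takes the letter 2 steps above D, which is F.
In major, degree 3 sits 4 semitones above the tonic. D# + 4 semitones is pitch class 7, spelled on F as F##.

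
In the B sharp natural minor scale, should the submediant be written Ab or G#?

G#

Each scale degree takes a distinct letter name. Degree 6 of a scale on B must use the letter G.
G# and Ab are enharmonically the same pitch, but only G# uses the letter G, so it is the correct spelling here.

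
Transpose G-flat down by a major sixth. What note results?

A sixth below G lands on the letter B.
A major sixth spans 9 semitones, so Gb moves to pitch class 9. On the letter B that is Bbb.

Bbb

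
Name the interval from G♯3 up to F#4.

minor seventh

Counting letters G–A–B–C–D–E–F gives a seventh.
G#→F# = 10 semitones, 1 narrower than the major seventh (11), so minor.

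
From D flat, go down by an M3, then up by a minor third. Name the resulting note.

A major third down from Db is Bbb (letter B, 4 semitones down).
A minor third up from Bbb is Dbb (letter D, 3 semitones up).

Dbb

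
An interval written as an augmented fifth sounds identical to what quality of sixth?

minor

An augmented fifth spans 8 semitones.
A sixth spanning 8 semitones is minor (the major sixth is 9).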